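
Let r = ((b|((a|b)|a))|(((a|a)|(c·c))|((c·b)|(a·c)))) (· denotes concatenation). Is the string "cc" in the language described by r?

yes

The right alternative (((a|a)|(c·c))|((c·b)|(a·c))) matches cc.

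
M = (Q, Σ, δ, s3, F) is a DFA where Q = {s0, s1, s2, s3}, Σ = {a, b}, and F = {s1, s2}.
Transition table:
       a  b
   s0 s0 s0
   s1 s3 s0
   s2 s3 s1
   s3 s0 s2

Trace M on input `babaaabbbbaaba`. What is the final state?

s0

s3 --b--> s2
s2 --a--> s3
s3 --b--> s2
s2 --a--> s3
s3 --a--> s0
s0 --a--> s0
s0 --b--> s0
s0 --b--> s0
s0 --b--> s0
s0 --b--> s0
s0 --a--> s0
s0 --a--> s0
s0 --b--> s0
s0 --a--> s0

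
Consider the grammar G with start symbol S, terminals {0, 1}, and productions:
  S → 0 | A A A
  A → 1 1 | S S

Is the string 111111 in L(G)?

S ⇒ AAA ⇒ 11AA ⇒ 1111A ⇒ 111111

yes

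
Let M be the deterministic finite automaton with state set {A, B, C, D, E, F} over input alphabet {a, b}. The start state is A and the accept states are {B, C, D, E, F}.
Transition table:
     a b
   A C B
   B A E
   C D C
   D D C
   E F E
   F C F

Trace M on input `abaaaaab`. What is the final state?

C

A --a--> C
C --b--> C
C --a--> D
D --a--> D
D --a--> D
D --a--> D
D --a--> D
D --b--> C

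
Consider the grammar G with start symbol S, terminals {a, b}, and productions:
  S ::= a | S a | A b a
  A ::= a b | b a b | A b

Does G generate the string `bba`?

no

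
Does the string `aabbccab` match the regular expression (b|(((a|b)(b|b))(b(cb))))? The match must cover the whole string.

no

Neither b nor (((a|b)(b|b))(b(cb))) matches aabbccab.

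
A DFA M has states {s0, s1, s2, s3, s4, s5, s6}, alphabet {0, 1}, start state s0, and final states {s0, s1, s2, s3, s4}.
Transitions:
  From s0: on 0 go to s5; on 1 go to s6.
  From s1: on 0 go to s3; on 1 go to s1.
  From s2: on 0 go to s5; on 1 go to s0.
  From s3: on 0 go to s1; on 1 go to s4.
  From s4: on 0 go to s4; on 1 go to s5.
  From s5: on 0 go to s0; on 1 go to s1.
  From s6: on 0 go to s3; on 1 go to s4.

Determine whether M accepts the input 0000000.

rejected

s0 --0--> s5
s5 --0--> s0
s0 --0--> s5
s5 --0--> s0
s0 --0--> s5
s5 --0--> s0
s0 --0--> s5
End in state s5, which is not an accepting state.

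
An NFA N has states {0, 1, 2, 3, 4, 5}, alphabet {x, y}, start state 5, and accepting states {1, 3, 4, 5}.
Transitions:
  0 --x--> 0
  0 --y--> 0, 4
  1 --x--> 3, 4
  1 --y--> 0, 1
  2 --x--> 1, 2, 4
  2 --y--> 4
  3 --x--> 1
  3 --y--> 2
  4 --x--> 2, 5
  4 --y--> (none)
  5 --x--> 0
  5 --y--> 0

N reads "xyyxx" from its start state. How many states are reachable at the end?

Start: {5}
read x: {0}
read y: {0, 4}
read y: {0, 4}
read x: {0, 2, 5}
read x: {0, 1, 2, 4}
Final reachable set {0, 1, 2, 4} has 4 states.

4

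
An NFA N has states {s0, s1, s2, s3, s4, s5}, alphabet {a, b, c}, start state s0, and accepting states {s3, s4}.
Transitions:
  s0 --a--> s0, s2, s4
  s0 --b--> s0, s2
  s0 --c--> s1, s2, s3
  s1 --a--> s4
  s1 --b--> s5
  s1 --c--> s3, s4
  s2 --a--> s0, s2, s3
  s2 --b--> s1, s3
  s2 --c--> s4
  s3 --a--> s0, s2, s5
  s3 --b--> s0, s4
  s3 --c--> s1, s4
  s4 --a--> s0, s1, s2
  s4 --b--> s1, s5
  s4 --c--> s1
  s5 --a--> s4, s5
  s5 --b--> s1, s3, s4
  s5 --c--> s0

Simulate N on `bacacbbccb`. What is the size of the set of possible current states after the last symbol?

5

Start: {s0}
read b: {s0, s2}
read a: {s0, s2, s3, s4}
read c: {s1, s2, s3, s4}
read a: {s0, s1, s2, s3, s4, s5}
read c: {s0, s1, s2, s3, s4}
read b: {s0, s1, s2, s3, s4, s5}
read b: {s0, s1, s2, s3, s4, s5}
read c: {s0, s1, s2, s3, s4}
read c: {s1, s2, s3, s4}
read b: {s0, s1, s3, s4, s5}
Final reachable set {s0, s1, s3, s4, s5} has 5 states.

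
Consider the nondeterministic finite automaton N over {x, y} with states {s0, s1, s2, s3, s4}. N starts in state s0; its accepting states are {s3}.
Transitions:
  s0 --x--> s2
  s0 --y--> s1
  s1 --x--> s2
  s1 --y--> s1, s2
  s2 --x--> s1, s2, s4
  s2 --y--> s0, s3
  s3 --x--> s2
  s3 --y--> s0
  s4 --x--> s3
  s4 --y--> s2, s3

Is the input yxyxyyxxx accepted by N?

Start: {s0}
read y: {s1}
read x: {s2}
read y: {s0, s3}
read x: {s2}
read y: {s0, s3}
read y: {s0, s1}
read x: {s2}
read x: {s1, s2, s4}
read x: {s1, s2, s3, s4}
Reachable ∩ accepting = {s3} — nonempty.

accepted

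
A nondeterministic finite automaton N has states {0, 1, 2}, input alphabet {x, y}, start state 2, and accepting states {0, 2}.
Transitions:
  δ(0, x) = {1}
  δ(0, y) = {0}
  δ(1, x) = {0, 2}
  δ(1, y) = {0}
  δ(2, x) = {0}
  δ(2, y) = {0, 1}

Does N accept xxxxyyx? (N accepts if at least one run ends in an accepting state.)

rejected

Start: {2}
read x: {0}
read x: {1}
read x: {0, 2}
read x: {0, 1}
read y: {0}
read y: {0}
read x: {1}
Reachable ∩ accepting = {} — empty.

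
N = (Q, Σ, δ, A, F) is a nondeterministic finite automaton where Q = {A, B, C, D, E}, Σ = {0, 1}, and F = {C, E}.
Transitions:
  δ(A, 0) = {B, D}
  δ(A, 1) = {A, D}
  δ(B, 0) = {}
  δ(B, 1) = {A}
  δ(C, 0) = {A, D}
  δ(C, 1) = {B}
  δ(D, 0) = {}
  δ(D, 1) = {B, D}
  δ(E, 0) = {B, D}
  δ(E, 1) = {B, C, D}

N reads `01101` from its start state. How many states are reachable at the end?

3

Start: {A}
read 0: {B, D}
read 1: {A, B, D}
read 1: {A, B, D}
read 0: {B, D}
read 1: {A, B, D}
Final reachable set {A, B, D} has 3 states.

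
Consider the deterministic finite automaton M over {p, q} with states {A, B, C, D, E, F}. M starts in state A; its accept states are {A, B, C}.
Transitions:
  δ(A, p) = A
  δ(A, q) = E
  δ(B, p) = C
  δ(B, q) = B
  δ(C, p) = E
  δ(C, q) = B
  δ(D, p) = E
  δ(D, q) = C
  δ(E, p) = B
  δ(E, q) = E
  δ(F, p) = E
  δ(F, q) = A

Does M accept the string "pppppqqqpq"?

A --p--> A
A --p--> A
A --p--> A
A --p--> A
A --p--> A
A --q--> E
E --q--> E
E --q--> E
E --p--> B
B --q--> B
End in state B, which is an accepting state.

accepted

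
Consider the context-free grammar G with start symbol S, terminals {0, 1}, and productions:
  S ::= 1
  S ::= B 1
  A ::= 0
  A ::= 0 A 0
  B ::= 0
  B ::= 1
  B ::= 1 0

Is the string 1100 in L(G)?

no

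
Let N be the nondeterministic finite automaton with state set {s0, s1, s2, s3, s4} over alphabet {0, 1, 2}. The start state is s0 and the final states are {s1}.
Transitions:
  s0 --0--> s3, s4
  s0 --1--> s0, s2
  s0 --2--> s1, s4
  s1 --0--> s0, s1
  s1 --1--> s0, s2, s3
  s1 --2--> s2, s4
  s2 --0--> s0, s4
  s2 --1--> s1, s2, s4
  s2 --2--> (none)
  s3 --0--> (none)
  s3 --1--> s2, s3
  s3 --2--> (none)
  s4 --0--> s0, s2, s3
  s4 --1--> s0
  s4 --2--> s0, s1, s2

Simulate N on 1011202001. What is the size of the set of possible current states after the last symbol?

5

Start: {s0}
read 1: {s0, s2}
read 0: {s0, s3, s4}
read 1: {s0, s2, s3}
read 1: {s0, s1, s2, s3, s4}
read 2: {s0, s1, s2, s4}
read 0: {s0, s1, s2, s3, s4}
read 2: {s0, s1, s2, s4}
read 0: {s0, s1, s2, s3, s4}
read 0: {s0, s1, s2, s3, s4}
read 1: {s0, s1, s2, s3, s4}
Final reachable set {s0, s1, s2, s3, s4} has 5 states.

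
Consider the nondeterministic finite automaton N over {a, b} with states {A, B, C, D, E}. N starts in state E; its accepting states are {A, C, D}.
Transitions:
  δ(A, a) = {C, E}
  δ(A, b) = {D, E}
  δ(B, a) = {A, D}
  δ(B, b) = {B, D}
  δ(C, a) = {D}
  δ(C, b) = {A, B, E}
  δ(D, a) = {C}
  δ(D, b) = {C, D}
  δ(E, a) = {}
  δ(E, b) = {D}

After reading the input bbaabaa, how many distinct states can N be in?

Start: {E}
read b: {D}
read b: {C, D}
read a: {C, D}
read a: {C, D}
read b: {A, B, C, D, E}
read a: {A, C, D, E}
read a: {C, D, E}
Final reachable set {C, D, E} has 3 states.

3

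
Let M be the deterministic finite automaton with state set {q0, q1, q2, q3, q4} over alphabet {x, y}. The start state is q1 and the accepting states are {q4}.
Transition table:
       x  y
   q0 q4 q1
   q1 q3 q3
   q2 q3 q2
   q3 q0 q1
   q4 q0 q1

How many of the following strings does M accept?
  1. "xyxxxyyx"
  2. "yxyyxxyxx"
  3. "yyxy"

"xyxxxyyx": rejected
"yxyyxxyxx": rejected
"yyxy": rejected

0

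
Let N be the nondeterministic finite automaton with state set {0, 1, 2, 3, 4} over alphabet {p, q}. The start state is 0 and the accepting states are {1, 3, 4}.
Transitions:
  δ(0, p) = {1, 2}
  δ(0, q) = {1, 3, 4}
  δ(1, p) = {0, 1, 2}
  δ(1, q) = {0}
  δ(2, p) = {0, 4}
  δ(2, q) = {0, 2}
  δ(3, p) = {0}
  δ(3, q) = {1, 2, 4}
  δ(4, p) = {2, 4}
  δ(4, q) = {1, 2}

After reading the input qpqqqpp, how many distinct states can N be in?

Start: {0}
read q: {1, 3, 4}
read p: {0, 1, 2, 4}
read q: {0, 1, 2, 3, 4}
read q: {0, 1, 2, 3, 4}
read q: {0, 1, 2, 3, 4}
read p: {0, 1, 2, 4}
read p: {0, 1, 2, 4}
Final reachable set {0, 1, 2, 4} has 4 states.

4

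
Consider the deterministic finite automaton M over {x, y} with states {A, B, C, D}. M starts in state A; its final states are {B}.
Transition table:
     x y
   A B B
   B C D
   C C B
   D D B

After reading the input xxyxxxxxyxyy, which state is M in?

A --x--> B
B --x--> C
C --y--> B
B --x--> C
C --x--> C
C --x--> C
C --x--> C
C --x--> C
C --y--> B
B --x--> C
C --y--> B
B --y--> D

D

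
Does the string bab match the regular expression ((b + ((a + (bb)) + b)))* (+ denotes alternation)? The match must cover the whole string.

Split into 3 pieces b · a · b; each matches (b+((a+(bb))+b)).

yes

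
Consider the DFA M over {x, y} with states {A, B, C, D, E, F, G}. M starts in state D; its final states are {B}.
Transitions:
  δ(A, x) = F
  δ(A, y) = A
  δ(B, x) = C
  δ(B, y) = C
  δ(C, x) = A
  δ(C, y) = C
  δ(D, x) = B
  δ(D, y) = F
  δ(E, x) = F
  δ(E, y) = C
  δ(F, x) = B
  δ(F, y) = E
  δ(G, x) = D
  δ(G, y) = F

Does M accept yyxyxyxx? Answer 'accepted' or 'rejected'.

accepted

D --y--> F
F --y--> E
E --x--> F
F --y--> E
E --x--> F
F --y--> E
E --x--> F
F --x--> B
End in state B, which is an accepting state.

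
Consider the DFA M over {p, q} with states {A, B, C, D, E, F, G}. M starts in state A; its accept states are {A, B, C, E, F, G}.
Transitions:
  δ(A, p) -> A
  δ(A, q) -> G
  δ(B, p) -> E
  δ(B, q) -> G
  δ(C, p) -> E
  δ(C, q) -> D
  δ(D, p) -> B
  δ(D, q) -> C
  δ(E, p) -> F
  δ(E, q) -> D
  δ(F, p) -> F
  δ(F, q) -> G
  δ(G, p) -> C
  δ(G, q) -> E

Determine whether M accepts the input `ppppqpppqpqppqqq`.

rejected

A --p--> A
A --p--> A
A --p--> A
A --p--> A
A --q--> G
G --p--> C
C --p--> E
E --p--> F
F --q--> G
G --p--> C
C --q--> D
D --p--> B
B --p--> E
E --q--> D
D --q--> C
C --q--> D
End in state D, which is not an accepting state.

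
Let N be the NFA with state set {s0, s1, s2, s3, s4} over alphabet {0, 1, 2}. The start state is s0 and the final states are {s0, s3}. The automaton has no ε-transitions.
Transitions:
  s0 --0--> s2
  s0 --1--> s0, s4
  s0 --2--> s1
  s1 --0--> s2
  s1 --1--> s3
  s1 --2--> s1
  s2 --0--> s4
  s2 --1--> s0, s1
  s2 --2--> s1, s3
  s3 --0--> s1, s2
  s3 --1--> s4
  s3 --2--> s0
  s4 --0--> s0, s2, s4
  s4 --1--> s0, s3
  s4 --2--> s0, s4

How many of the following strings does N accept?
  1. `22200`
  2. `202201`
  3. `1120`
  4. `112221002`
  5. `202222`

`22200`: rejected
`202201`: accepted
`1120`: accepted
`112221002`: accepted
`202222`: rejected

3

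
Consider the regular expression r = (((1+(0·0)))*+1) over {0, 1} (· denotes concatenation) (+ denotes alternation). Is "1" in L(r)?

yes

The left alternative ((1+(0·0)))* matches 1.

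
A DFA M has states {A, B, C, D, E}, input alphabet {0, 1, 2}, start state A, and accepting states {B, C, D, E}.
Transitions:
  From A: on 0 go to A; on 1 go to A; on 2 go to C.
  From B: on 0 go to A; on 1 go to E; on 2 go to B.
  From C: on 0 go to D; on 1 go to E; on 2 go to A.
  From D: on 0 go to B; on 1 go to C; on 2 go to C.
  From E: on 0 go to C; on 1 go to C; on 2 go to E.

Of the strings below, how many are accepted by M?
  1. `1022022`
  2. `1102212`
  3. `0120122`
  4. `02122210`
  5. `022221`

`1022022`: rejected
`1102212`: accepted
`0120122`: accepted
`02122210`: accepted
`022221`: rejected

3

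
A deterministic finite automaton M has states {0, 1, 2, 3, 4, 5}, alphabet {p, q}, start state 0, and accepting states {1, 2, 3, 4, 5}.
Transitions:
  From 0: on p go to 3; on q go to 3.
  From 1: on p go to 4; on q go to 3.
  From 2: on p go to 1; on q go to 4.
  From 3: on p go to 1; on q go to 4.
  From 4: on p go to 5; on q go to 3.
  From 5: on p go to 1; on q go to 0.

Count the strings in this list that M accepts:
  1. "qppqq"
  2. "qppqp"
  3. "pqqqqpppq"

2

"qppqq": accepted
"qppqp": accepted
"pqqqqpppq": rejected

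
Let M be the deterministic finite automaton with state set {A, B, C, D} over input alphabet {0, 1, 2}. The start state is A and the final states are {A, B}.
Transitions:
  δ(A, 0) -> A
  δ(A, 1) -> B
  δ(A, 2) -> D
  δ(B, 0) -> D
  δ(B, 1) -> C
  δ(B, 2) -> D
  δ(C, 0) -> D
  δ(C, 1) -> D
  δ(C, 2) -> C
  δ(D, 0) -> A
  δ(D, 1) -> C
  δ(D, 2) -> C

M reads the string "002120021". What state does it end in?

C

A --0--> A
A --0--> A
A --2--> D
D --1--> C
C --2--> C
C --0--> D
D --0--> A
A --2--> D
D --1--> C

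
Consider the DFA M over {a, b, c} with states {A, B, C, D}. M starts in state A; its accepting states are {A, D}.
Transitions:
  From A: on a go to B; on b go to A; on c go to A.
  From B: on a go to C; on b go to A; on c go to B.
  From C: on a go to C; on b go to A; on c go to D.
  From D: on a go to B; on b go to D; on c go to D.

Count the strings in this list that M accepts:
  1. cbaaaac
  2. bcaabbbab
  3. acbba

cbaaaac: accepted
bcaabbbab: accepted
acbba: rejected

2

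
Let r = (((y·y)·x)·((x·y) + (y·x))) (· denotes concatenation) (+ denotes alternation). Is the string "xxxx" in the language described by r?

no

No split of xxxx into u·v has ((y·y)·x) matching u and ((x·y)+(y·x)) matching v.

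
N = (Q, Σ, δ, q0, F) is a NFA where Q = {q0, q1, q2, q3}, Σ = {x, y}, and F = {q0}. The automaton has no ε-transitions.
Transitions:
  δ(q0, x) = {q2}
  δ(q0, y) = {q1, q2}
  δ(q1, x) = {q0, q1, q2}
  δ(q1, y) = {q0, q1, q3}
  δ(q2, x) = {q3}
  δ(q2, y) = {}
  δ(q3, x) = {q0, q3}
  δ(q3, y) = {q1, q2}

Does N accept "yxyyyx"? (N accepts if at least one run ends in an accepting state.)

Start: {q0}
read y: {q1, q2}
read x: {q0, q1, q2, q3}
read y: {q0, q1, q2, q3}
read y: {q0, q1, q2, q3}
read y: {q0, q1, q2, q3}
read x: {q0, q1, q2, q3}
Reachable ∩ accepting = {q0} — nonempty.

accepted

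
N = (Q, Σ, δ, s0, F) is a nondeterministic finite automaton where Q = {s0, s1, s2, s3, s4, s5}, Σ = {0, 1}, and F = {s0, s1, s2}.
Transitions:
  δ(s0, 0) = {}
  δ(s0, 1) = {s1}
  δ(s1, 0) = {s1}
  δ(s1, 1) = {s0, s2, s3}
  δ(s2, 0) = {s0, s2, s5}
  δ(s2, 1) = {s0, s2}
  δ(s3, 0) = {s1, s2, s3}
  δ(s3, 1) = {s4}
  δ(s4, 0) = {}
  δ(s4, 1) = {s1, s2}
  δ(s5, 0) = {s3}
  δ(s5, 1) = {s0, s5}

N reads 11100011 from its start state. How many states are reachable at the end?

Start: {s0}
read 1: {s1}
read 1: {s0, s2, s3}
read 1: {s0, s1, s2, s4}
read 0: {s0, s1, s2, s5}
read 0: {s0, s1, s2, s3, s5}
read 0: {s0, s1, s2, s3, s5}
read 1: {s0, s1, s2, s3, s4, s5}
read 1: {s0, s1, s2, s3, s4, s5}
Final reachable set {s0, s1, s2, s3, s4, s5} has 6 states.

6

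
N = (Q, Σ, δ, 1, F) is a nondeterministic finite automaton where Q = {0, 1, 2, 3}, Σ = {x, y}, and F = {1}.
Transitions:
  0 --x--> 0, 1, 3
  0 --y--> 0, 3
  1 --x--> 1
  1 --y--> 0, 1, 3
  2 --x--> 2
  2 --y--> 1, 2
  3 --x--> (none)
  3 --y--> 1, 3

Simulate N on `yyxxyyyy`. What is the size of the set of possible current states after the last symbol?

3

Start: {1}
read y: {0, 1, 3}
read y: {0, 1, 3}
read x: {0, 1, 3}
read x: {0, 1, 3}
read y: {0, 1, 3}
read y: {0, 1, 3}
read y: {0, 1, 3}
read y: {0, 1, 3}
Final reachable set {0, 1, 3} has 3 states.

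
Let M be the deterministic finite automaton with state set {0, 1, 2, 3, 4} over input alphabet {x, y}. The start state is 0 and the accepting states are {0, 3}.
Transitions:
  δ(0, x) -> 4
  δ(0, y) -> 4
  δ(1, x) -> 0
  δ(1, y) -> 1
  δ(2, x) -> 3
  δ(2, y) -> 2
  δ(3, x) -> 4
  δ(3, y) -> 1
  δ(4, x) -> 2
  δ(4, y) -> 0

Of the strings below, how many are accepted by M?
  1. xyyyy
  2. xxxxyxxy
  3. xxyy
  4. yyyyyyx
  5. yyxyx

0

xyyyy: rejected
xxxxyxxy: rejected
xxyy: rejected
yyyyyyx: rejected
yyxyx: rejected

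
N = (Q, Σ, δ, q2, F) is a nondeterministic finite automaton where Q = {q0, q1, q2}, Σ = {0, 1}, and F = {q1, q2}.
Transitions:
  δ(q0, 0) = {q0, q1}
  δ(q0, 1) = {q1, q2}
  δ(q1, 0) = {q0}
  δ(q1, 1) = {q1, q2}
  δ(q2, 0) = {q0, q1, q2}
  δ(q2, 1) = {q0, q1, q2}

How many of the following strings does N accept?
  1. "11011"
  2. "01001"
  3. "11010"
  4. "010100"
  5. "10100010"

5

"11011": accepted
"01001": accepted
"11010": accepted
"010100": accepted
"10100010": accepted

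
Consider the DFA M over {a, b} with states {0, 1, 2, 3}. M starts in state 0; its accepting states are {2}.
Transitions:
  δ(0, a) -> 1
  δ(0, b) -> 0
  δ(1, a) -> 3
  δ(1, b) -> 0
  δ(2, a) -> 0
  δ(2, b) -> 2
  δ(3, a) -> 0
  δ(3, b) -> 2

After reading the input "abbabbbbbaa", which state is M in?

3

0 --a--> 1
1 --b--> 0
0 --b--> 0
0 --a--> 1
1 --b--> 0
0 --b--> 0
0 --b--> 0
0 --b--> 0
0 --b--> 0
0 --a--> 1
1 --a--> 3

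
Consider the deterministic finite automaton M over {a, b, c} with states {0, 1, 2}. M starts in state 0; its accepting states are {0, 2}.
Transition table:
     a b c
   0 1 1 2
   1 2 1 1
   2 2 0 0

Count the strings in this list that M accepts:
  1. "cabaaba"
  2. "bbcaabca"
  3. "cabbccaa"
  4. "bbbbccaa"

"cabaaba": rejected
"bbcaabca": accepted
"cabbccaa": accepted
"bbbbccaa": accepted

3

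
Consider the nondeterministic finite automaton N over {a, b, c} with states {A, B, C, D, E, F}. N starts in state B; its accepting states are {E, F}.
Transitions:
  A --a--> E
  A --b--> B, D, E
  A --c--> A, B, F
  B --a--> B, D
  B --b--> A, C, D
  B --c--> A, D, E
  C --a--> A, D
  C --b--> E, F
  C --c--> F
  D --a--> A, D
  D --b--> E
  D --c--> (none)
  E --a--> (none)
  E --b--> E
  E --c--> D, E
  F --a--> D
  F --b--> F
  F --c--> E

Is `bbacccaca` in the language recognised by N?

Start: {B}
read b: {A, C, D}
read b: {B, D, E, F}
read a: {A, B, D}
read c: {A, B, D, E, F}
read c: {A, B, D, E, F}
read c: {A, B, D, E, F}
read a: {A, B, D, E}
read c: {A, B, D, E, F}
read a: {A, B, D, E}
Reachable ∩ accepting = {E} — nonempty.

accepted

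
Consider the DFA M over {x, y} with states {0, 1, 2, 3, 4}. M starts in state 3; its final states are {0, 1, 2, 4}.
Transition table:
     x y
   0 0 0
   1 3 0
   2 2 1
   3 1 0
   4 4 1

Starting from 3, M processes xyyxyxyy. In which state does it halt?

0

3 --x--> 1
1 --y--> 0
0 --y--> 0
0 --x--> 0
0 --y--> 0
0 --x--> 0
0 --y--> 0
0 --y--> 0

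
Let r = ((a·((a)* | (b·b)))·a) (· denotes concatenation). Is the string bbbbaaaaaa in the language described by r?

No split of bbbbaaaaaa into u·v has (a·((a)*|(b·b))) matching u and a matching v.

no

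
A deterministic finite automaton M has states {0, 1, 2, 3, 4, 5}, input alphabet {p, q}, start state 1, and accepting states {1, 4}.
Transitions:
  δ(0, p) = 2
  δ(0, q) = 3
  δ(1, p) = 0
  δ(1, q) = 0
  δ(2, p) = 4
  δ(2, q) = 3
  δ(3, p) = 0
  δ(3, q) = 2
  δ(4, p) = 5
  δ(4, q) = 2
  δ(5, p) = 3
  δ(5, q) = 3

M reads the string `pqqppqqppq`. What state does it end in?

3

1 --p--> 0
0 --q--> 3
3 --q--> 2
2 --p--> 4
4 --p--> 5
5 --q--> 3
3 --q--> 2
2 --p--> 4
4 --p--> 5
5 --q--> 3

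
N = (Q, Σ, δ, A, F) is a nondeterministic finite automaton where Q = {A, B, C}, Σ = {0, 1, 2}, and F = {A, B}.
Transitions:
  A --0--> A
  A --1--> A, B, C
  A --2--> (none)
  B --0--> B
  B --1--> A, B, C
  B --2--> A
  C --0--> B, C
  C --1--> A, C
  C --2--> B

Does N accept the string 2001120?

Start: {A}
read 2: {}
The reachable set is empty and stays empty for the remaining 6 symbols.
Reachable ∩ accepting = {} — empty.

rejected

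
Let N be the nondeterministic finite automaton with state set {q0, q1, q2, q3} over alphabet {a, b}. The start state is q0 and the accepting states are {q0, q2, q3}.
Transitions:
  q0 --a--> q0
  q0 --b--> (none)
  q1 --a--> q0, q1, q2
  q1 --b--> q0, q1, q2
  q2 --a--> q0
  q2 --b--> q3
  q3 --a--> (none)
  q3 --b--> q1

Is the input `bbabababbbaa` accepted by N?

rejected

Start: {q0}
read b: {}
The reachable set is empty and stays empty for the remaining 11 symbols.
Reachable ∩ accepting = {} — empty.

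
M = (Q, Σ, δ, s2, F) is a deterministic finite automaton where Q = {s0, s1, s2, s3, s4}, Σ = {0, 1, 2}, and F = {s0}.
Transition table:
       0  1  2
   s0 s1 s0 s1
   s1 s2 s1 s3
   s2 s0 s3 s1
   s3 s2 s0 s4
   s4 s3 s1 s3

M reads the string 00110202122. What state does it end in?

s2 --0--> s0
s0 --0--> s1
s1 --1--> s1
s1 --1--> s1
s1 --0--> s2
s2 --2--> s1
s1 --0--> s2
s2 --2--> s1
s1 --1--> s1
s1 --2--> s3
s3 --2--> s4

s4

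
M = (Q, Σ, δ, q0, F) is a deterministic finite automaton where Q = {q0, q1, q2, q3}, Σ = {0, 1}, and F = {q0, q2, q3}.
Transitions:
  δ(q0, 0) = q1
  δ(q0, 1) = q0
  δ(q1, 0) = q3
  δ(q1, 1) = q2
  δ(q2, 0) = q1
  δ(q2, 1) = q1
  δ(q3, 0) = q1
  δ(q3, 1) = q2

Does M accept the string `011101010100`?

accepted

q0 --0--> q1
q1 --1--> q2
q2 --1--> q1
q1 --1--> q2
q2 --0--> q1
q1 --1--> q2
q2 --0--> q1
q1 --1--> q2
q2 --0--> q1
q1 --1--> q2
q2 --0--> q1
q1 --0--> q3
End in state q3, which is an accepting state.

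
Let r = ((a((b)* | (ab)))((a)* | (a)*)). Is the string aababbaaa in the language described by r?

No split of aababbaaa into u·v has (a((b)*|(ab))) matching u and ((a)*|(a)*) matching v.

no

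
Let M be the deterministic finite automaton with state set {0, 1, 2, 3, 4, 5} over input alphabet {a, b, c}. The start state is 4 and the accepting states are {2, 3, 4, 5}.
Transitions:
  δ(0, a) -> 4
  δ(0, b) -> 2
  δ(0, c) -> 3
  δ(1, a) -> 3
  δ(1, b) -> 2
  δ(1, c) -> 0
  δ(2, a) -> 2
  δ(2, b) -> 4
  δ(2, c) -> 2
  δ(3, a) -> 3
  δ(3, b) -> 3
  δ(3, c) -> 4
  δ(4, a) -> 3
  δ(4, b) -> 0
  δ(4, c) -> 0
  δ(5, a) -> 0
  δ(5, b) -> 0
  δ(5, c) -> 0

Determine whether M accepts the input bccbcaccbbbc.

accepted

4 --b--> 0
0 --c--> 3
3 --c--> 4
4 --b--> 0
0 --c--> 3
3 --a--> 3
3 --c--> 4
4 --c--> 0
0 --b--> 2
2 --b--> 4
4 --b--> 0
0 --c--> 3
End in state 3, which is an accepting state.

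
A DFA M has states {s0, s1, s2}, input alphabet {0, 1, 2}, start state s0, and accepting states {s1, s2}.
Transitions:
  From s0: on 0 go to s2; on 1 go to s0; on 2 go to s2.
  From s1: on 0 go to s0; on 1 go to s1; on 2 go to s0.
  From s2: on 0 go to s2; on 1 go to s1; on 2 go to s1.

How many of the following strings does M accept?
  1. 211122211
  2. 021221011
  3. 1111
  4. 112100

211122211: accepted
021221011: rejected
1111: rejected
112100: accepted

2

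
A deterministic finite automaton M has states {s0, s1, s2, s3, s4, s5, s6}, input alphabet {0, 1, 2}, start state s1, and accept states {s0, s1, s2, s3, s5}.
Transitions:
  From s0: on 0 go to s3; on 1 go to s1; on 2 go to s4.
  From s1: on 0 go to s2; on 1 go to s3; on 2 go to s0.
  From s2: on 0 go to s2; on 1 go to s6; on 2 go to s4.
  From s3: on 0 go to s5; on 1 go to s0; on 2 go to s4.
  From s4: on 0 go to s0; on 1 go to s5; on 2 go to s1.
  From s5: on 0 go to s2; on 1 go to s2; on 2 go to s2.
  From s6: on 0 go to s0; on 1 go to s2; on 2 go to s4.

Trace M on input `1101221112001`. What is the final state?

s2

s1 --1--> s3
s3 --1--> s0
s0 --0--> s3
s3 --1--> s0
s0 --2--> s4
s4 --2--> s1
s1 --1--> s3
s3 --1--> s0
s0 --1--> s1
s1 --2--> s0
s0 --0--> s3
s3 --0--> s5
s5 --1--> s2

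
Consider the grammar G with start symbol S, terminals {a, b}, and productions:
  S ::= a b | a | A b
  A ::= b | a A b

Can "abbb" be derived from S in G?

S ⇒ Ab ⇒ aAbb ⇒ abbb

yes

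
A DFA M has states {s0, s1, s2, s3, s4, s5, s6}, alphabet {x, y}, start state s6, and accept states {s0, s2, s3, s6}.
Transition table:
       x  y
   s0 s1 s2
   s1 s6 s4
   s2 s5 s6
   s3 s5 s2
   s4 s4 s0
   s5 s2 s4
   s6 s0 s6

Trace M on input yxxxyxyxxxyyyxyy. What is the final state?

s6 --y--> s6
s6 --x--> s0
s0 --x--> s1
s1 --x--> s6
s6 --y--> s6
s6 --x--> s0
s0 --y--> s2
s2 --x--> s5
s5 --x--> s2
s2 --x--> s5
s5 --y--> s4
s4 --y--> s0
s0 --y--> s2
s2 --x--> s5
s5 --y--> s4
s4 --y--> s0

s0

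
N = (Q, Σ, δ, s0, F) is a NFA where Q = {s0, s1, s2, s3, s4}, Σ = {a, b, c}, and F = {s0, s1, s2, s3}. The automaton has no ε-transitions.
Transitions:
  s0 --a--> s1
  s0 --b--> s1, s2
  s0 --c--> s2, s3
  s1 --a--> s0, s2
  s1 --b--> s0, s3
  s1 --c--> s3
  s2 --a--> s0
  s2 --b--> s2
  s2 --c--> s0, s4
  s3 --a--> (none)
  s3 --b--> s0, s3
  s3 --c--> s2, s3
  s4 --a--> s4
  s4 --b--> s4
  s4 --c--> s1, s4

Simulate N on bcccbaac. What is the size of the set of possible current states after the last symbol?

Start: {s0}
read b: {s1, s2}
read c: {s0, s3, s4}
read c: {s1, s2, s3, s4}
read c: {s0, s1, s2, s3, s4}
read b: {s0, s1, s2, s3, s4}
read a: {s0, s1, s2, s4}
read a: {s0, s1, s2, s4}
read c: {s0, s1, s2, s3, s4}
Final reachable set {s0, s1, s2, s3, s4} has 5 states.

5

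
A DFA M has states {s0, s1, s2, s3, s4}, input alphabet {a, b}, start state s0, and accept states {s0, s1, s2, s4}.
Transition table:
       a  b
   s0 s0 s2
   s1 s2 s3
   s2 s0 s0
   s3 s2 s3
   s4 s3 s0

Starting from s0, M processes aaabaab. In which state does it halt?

s2

s0 --a--> s0
s0 --a--> s0
s0 --a--> s0
s0 --b--> s2
s2 --a--> s0
s0 --a--> s0
s0 --b--> s2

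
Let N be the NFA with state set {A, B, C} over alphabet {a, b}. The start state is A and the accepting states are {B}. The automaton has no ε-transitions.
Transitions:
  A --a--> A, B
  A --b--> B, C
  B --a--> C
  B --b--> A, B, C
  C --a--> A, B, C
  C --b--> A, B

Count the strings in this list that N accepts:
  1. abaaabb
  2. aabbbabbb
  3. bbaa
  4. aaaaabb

abaaabb: accepted
aabbbabbb: accepted
bbaa: accepted
aaaaabb: accepted

4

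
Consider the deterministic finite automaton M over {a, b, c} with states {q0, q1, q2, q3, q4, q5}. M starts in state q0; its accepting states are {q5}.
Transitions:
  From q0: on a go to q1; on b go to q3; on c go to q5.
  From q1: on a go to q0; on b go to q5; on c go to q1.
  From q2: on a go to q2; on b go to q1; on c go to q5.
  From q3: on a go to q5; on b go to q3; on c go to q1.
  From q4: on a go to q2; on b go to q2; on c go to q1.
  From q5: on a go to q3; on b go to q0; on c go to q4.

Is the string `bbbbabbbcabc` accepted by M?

q0 --b--> q3
q3 --b--> q3
q3 --b--> q3
q3 --b--> q3
q3 --a--> q5
q5 --b--> q0
q0 --b--> q3
q3 --b--> q3
q3 --c--> q1
q1 --a--> q0
q0 --b--> q3
q3 --c--> q1
End in state q1, which is not an accepting state.

rejected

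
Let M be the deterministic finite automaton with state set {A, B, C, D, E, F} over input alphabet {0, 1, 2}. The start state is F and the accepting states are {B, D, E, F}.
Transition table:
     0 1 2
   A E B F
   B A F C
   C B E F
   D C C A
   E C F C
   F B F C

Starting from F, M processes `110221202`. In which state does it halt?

C

F --1--> F
F --1--> F
F --0--> B
B --2--> C
C --2--> F
F --1--> F
F --2--> C
C --0--> B
B --2--> C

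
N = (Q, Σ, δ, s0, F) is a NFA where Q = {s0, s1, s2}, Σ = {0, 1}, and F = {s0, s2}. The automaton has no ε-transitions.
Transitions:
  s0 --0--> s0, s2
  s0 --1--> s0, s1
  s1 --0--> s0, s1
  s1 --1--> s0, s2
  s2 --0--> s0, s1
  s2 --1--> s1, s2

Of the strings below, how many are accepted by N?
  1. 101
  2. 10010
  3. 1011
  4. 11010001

4

101: accepted
10010: accepted
1011: accepted
11010001: accepted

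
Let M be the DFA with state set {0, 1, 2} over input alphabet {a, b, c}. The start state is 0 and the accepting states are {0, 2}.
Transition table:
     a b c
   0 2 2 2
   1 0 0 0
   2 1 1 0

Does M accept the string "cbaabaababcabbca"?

rejected

0 --c--> 2
2 --b--> 1
1 --a--> 0
0 --a--> 2
2 --b--> 1
1 --a--> 0
0 --a--> 2
2 --b--> 1
1 --a--> 0
0 --b--> 2
2 --c--> 0
0 --a--> 2
2 --b--> 1
1 --b--> 0
0 --c--> 2
2 --a--> 1
End in state 1, which is not an accepting state.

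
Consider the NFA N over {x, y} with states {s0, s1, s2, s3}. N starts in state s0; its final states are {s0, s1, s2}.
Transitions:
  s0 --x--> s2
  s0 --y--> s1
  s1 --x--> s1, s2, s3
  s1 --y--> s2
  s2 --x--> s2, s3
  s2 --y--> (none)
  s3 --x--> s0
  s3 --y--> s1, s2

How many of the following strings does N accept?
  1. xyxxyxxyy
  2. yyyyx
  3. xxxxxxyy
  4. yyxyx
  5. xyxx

2

xyxxyxxyy: rejected
yyyyx: rejected
xxxxxxyy: accepted
yyxyx: accepted
xyxx: rejected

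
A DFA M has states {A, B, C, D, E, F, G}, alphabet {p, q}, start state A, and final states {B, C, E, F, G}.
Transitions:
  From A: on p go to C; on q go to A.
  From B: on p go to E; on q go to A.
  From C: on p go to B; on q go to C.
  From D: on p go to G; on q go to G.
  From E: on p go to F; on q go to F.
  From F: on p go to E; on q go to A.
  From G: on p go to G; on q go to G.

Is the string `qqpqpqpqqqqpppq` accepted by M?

A --q--> A
A --q--> A
A --p--> C
C --q--> C
C --p--> B
B --q--> A
A --p--> C
C --q--> C
C --q--> C
C --q--> C
C --q--> C
C --p--> B
B --p--> E
E --p--> F
F --q--> A
End in state A, which is not an accepting state.

rejected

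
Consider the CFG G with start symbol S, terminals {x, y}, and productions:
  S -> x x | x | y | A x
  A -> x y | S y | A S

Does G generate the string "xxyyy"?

no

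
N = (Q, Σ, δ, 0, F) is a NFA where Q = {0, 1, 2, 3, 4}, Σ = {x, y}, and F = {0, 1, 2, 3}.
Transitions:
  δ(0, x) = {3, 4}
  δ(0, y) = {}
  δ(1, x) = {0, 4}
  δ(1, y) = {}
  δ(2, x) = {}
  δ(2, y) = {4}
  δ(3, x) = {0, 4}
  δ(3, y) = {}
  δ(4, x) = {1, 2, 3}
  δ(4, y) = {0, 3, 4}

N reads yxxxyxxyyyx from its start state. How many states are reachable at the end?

Start: {0}
read y: {}
The reachable set is empty and stays empty for the remaining 10 symbols.
Final reachable set {} has 0 states.

0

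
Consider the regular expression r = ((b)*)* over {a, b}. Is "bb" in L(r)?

Split into 2 pieces b · b; each matches (b)*.

yes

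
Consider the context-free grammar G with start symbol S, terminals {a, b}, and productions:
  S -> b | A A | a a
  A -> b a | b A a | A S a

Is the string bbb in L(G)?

no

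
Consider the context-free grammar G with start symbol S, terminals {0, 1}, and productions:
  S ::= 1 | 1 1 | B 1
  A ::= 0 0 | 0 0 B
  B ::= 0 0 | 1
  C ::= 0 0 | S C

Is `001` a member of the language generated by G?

S ⇒ B1 ⇒ 001

yes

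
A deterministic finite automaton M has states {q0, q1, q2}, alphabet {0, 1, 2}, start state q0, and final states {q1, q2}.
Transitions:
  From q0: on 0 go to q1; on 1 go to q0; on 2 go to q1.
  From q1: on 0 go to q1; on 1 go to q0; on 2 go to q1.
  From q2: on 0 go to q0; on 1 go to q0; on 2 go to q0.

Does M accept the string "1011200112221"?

q0 --1--> q0
q0 --0--> q1
q1 --1--> q0
q0 --1--> q0
q0 --2--> q1
q1 --0--> q1
q1 --0--> q1
q1 --1--> q0
q0 --1--> q0
q0 --2--> q1
q1 --2--> q1
q1 --2--> q1
q1 --1--> q0
End in state q0, which is not an accepting state.

rejected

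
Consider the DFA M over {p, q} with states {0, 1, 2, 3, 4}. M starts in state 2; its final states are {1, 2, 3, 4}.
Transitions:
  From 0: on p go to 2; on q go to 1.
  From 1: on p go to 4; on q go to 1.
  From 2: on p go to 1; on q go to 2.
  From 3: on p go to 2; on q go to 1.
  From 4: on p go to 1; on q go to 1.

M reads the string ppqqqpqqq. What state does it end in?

1

2 --p--> 1
1 --p--> 4
4 --q--> 1
1 --q--> 1
1 --q--> 1
1 --p--> 4
4 --q--> 1
1 --q--> 1
1 --q--> 1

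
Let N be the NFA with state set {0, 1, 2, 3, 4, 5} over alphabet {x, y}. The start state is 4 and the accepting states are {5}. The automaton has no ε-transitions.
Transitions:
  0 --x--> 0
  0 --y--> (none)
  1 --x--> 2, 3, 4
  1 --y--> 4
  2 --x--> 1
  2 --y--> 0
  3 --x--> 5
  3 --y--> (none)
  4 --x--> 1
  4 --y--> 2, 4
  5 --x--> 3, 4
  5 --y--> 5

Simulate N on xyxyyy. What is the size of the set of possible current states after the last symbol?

3

Start: {4}
read x: {1}
read y: {4}
read x: {1}
read y: {4}
read y: {2, 4}
read y: {0, 2, 4}
Final reachable set {0, 2, 4} has 3 states.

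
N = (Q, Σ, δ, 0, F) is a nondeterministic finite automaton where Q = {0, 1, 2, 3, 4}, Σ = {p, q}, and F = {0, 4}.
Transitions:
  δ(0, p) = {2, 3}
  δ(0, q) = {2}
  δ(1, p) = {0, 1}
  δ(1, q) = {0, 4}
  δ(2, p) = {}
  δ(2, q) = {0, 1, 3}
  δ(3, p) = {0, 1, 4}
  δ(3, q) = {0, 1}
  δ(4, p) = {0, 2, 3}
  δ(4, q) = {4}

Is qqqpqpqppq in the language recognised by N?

accepted

Start: {0}
read q: {2}
read q: {0, 1, 3}
read q: {0, 1, 2, 4}
read p: {0, 1, 2, 3}
read q: {0, 1, 2, 3, 4}
read p: {0, 1, 2, 3, 4}
read q: {0, 1, 2, 3, 4}
read p: {0, 1, 2, 3, 4}
read p: {0, 1, 2, 3, 4}
read q: {0, 1, 2, 3, 4}
Reachable ∩ accepting = {0, 4} — nonempty.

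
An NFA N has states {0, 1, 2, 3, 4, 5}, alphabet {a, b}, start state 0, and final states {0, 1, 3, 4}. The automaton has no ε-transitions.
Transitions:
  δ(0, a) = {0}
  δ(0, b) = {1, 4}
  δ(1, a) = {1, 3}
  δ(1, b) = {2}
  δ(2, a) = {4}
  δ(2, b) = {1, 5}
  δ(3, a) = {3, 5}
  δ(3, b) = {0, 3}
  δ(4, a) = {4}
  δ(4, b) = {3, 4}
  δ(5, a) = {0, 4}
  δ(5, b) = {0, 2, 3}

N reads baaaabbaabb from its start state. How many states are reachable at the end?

Start: {0}
read b: {1, 4}
read a: {1, 3, 4}
read a: {1, 3, 4, 5}
read a: {0, 1, 3, 4, 5}
read a: {0, 1, 3, 4, 5}
read b: {0, 1, 2, 3, 4}
read b: {0, 1, 2, 3, 4, 5}
read a: {0, 1, 3, 4, 5}
read a: {0, 1, 3, 4, 5}
read b: {0, 1, 2, 3, 4}
read b: {0, 1, 2, 3, 4, 5}
Final reachable set {0, 1, 2, 3, 4, 5} has 6 states.

6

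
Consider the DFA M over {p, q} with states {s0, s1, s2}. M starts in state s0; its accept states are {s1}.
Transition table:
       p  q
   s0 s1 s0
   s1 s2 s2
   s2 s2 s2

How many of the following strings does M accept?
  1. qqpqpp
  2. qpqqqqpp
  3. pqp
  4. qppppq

qqpqpp: rejected
qpqqqqpp: rejected
pqp: rejected
qppppq: rejected

0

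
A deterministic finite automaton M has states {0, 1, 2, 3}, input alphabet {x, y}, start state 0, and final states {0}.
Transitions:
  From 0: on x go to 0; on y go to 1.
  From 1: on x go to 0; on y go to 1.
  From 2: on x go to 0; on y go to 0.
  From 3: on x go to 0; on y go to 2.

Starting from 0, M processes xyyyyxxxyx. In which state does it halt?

0 --x--> 0
0 --y--> 1
1 --y--> 1
1 --y--> 1
1 --y--> 1
1 --x--> 0
0 --x--> 0
0 --x--> 0
0 --y--> 1
1 --x--> 0

0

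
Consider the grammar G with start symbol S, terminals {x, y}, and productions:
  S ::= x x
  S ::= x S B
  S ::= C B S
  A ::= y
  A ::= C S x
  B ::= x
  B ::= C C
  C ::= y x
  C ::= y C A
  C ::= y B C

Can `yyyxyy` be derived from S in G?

no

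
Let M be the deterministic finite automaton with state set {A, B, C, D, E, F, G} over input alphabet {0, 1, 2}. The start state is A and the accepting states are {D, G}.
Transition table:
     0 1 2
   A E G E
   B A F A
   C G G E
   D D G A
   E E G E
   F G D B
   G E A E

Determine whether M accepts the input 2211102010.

A --2--> E
E --2--> E
E --1--> G
G --1--> A
A --1--> G
G --0--> E
E --2--> E
E --0--> E
E --1--> G
G --0--> E
End in state E, which is not an accepting state.

rejected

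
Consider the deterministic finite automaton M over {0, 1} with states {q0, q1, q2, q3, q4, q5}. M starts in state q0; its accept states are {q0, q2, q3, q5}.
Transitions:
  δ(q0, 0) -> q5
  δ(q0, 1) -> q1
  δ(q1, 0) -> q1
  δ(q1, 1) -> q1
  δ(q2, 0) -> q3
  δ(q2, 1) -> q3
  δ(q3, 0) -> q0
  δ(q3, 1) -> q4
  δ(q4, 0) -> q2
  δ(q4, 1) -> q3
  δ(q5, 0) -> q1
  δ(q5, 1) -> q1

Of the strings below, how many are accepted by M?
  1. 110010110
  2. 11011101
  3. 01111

0

110010110: rejected
11011101: rejected
01111: rejected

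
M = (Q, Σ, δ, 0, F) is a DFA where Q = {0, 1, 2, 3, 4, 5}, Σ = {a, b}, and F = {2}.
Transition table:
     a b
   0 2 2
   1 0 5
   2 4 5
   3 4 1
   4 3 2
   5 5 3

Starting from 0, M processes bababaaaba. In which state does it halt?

0 --b--> 2
2 --a--> 4
4 --b--> 2
2 --a--> 4
4 --b--> 2
2 --a--> 4
4 --a--> 3
3 --a--> 4
4 --b--> 2
2 --a--> 4

4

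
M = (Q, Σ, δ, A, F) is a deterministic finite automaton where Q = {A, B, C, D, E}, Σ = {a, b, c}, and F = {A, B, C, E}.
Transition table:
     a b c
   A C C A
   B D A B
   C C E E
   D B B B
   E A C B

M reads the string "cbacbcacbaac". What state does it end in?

A --c--> A
A --b--> C
C --a--> C
C --c--> E
E --b--> C
C --c--> E
E --a--> A
A --c--> A
A --b--> C
C --a--> C
C --a--> C
C --c--> E

E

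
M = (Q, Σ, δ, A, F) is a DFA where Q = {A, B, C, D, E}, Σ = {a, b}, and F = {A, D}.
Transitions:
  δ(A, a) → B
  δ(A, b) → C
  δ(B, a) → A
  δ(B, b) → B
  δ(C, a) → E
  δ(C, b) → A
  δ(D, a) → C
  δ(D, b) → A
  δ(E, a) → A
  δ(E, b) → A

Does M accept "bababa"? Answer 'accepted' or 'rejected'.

A --b--> C
C --a--> E
E --b--> A
A --a--> B
B --b--> B
B --a--> A
End in state A, which is an accepting state.

accepted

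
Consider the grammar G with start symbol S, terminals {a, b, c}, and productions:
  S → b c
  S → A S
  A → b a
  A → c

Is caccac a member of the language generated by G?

no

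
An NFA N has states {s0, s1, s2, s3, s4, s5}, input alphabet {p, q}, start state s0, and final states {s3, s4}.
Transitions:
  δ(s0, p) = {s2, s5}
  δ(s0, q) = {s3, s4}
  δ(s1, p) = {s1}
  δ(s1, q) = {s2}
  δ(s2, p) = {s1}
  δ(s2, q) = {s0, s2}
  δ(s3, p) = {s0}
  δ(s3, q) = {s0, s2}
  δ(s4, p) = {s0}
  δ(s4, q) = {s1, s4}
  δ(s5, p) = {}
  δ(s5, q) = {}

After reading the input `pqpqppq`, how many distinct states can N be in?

Start: {s0}
read p: {s2, s5}
read q: {s0, s2}
read p: {s1, s2, s5}
read q: {s0, s2}
read p: {s1, s2, s5}
read p: {s1}
read q: {s2}
Final reachable set {s2} has 1 state.

1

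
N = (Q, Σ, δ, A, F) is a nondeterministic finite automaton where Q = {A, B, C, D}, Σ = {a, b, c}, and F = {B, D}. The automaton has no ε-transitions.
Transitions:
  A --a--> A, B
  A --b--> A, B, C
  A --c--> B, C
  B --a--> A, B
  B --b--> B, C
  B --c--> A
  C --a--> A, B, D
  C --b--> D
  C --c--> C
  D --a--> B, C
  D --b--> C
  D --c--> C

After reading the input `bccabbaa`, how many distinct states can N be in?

Start: {A}
read b: {A, B, C}
read c: {A, B, C}
read c: {A, B, C}
read a: {A, B, D}
read b: {A, B, C}
read b: {A, B, C, D}
read a: {A, B, C, D}
read a: {A, B, C, D}
Final reachable set {A, B, C, D} has 4 states.

4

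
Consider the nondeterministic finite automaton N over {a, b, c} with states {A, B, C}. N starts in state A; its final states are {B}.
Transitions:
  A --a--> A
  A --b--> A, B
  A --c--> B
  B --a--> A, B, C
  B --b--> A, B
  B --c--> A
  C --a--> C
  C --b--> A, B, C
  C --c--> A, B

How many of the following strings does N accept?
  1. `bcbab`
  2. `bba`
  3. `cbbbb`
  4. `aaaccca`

`bcbab`: accepted
`bba`: accepted
`cbbbb`: accepted
`aaaccca`: accepted

4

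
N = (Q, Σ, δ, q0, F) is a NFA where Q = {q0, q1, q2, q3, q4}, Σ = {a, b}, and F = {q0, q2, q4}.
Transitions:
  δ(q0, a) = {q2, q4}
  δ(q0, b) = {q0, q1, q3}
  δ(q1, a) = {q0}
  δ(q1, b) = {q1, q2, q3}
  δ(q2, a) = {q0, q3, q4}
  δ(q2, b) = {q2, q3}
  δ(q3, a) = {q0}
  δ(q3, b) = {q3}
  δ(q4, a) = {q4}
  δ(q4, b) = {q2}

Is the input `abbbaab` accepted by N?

Start: {q0}
read a: {q2, q4}
read b: {q2, q3}
read b: {q2, q3}
read b: {q2, q3}
read a: {q0, q3, q4}
read a: {q0, q2, q4}
read b: {q0, q1, q2, q3}
Reachable ∩ accepting = {q0, q2} — nonempty.

accepted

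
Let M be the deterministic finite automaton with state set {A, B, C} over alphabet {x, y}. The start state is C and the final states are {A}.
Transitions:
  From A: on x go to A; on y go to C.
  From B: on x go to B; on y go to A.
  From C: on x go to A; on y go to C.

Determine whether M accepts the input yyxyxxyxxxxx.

C --y--> C
C --y--> C
C --x--> A
A --y--> C
C --x--> A
A --x--> A
A --y--> C
C --x--> A
A --x--> A
A --x--> A
A --x--> A
A --x--> A
End in state A, which is an accepting state.

accepted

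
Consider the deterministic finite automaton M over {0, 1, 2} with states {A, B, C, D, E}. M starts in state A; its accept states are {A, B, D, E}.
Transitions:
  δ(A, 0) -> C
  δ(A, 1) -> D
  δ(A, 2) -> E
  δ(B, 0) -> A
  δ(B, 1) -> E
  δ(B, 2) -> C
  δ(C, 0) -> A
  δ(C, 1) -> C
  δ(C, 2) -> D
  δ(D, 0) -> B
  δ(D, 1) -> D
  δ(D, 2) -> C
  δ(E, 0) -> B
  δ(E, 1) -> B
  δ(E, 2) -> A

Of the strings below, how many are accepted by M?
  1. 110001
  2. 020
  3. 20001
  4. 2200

110001: rejected
020: accepted
20001: rejected
2200: accepted

2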